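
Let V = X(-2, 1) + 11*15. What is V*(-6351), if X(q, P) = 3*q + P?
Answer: -1016160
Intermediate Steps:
X(q, P) = P + 3*q
V = 160 (V = (1 + 3*(-2)) + 11*15 = (1 - 6) + 165 = -5 + 165 = 160)
V*(-6351) = 160*(-6351) = -1016160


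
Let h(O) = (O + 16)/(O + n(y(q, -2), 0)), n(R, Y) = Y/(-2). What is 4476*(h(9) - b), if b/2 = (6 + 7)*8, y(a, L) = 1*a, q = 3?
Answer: -2755724/3 ≈ -9.1858e+5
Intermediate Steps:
y(a, L) = a
n(R, Y) = -Y/2 (n(R, Y) = Y*(-1/2) = -Y/2)
b = 208 (b = 2*((6 + 7)*8) = 2*(13*8) = 2*104 = 208)
h(O) = (16 + O)/O (h(O) = (O + 16)/(O - 1/2*0) = (16 + O)/(O + 0) = (16 + O)/O)
4476*(h(9) - b) = 4476*((16 + 9)/9 - 1*208) = 4476*((1/9)*25 - 208) = 4476*(25/9 - 208) = 4476*(-1847/9) = -2755724/3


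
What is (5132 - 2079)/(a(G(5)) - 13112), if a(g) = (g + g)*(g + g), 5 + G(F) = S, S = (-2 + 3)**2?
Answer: -3053/13048 ≈ -0.23398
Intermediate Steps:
S = 1 (S = 1**2 = 1)
G(F) = -4 (G(F) = -5 + 1 = -4)
a(g) = 4*g**2 (a(g) = (2*g)*(2*g) = 4*g**2)
(5132 - 2079)/(a(G(5)) - 13112) = (5132 - 2079)/(4*(-4)**2 - 13112) = 3053/(4*16 - 13112) = 3053/(64 - 13112) = 3053/(-13048) = 3053*(-1/13048) = -3053/13048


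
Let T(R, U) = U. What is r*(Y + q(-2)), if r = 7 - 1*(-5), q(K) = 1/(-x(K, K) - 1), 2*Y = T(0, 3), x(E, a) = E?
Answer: 30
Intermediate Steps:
Y = 3/2 (Y = (½)*3 = 3/2 ≈ 1.5000)
q(K) = 1/(-1 - K) (q(K) = 1/(-K - 1) = 1/(-1 - K))
r = 12 (r = 7 + 5 = 12)
r*(Y + q(-2)) = 12*(3/2 - 1/(1 - 2)) = 12*(3/2 - 1/(-1)) = 12*(3/2 - 1*(-1)) = 12*(3/2 + 1) = 12*(5/2) = 30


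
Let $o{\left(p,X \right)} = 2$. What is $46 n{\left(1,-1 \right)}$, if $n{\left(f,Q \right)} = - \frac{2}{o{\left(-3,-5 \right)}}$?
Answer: $-46$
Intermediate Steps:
$n{\left(f,Q \right)} = -1$ ($n{\left(f,Q \right)} = - \frac{2}{2} = \left(-2\right) \frac{1}{2} = -1$)
$46 n{\left(1,-1 \right)} = 46 \left(-1\right) = -46$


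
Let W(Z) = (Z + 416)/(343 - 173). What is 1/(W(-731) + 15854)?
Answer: 34/538973 ≈ 6.3083e-5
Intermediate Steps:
W(Z) = 208/85 + Z/170 (W(Z) = (416 + Z)/170 = (416 + Z)*(1/170) = 208/85 + Z/170)
1/(W(-731) + 15854) = 1/((208/85 + (1/170)*(-731)) + 15854) = 1/((208/85 - 43/10) + 15854) = 1/(-63/34 + 15854) = 1/(538973/34) = 34/538973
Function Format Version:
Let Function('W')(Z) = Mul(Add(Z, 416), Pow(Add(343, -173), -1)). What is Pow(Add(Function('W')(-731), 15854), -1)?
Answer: Rational(34, 538973) ≈ 6.3083e-5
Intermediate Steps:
Function('W')(Z) = Add(Rational(208, 85), Mul(Rational(1, 170), Z)) (Function('W')(Z) = Mul(Add(416, Z), Pow(170, -1)) = Mul(Add(416, Z), Rational(1, 170)) = Add(Rational(208, 85), Mul(Rational(1, 170), Z)))
Pow(Add(Function('W')(-731), 15854), -1) = Pow(Add(Add(Rational(208, 85), Mul(Rational(1, 170), -731)), 15854), -1) = Pow(Add(Add(Rational(208, 85), Rational(-43, 10)), 15854), -1) = Pow(Add(Rational(-63, 34), 15854), -1) = Pow(Rational(538973, 34), -1) = Rational(34, 538973)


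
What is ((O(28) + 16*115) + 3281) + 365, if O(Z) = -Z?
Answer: 5458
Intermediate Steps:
((O(28) + 16*115) + 3281) + 365 = ((-1*28 + 16*115) + 3281) + 365 = ((-28 + 1840) + 3281) + 365 = (1812 + 3281) + 365 = 5093 + 365 = 5458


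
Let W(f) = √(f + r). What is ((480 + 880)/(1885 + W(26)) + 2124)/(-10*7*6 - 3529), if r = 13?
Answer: -290366564/539674289 + 680*√39/7015765757 ≈ -0.53804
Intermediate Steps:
W(f) = √(13 + f) (W(f) = √(f + 13) = √(13 + f))
((480 + 880)/(1885 + W(26)) + 2124)/(-10*7*6 - 3529) = ((480 + 880)/(1885 + √(13 + 26)) + 2124)/(-10*7*6 - 3529) = (1360/(1885 + √39) + 2124)/(-70*6 - 3529) = (2124 + 1360/(1885 + √39))/(-420 - 3529) = (2124 + 1360/(1885 + √39))/(-3949) = (2124 + 1360/(1885 + √39))*(-1/3949) = -2124/3949 - 1360/(3949*(1885 + √39))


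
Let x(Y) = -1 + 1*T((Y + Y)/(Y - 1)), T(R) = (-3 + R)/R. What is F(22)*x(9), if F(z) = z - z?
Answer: 0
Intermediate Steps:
F(z) = 0
T(R) = (-3 + R)/R
x(Y) = -1 + (-1 + Y)*(-3 + 2*Y/(-1 + Y))/(2*Y) (x(Y) = -1 + 1*((-3 + (Y + Y)/(Y - 1))/(((Y + Y)/(Y - 1)))) = -1 + 1*((-3 + (2*Y)/(-1 + Y))/(((2*Y)/(-1 + Y)))) = -1 + 1*((-3 + 2*Y/(-1 + Y))/((2*Y/(-1 + Y)))) = -1 + 1*(((-1 + Y)/(2*Y))*(-3 + 2*Y/(-1 + Y))) = -1 + 1*((-1 + Y)*(-3 + 2*Y/(-1 + Y))/(2*Y)) = -1 + (-1 + Y)*(-3 + 2*Y/(-1 + Y))/(2*Y))
F(22)*x(9) = 0*((3/2)*(1 - 1*9)/9) = 0*((3/2)*(1/9)*(1 - 9)) = 0*((3/2)*(1/9)*(-8)) = 0*(-4/3) = 0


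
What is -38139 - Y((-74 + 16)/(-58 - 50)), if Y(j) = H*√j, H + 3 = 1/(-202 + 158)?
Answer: -38139 + 133*√174/792 ≈ -38137.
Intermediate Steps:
H = -133/44 (H = -3 + 1/(-202 + 158) = -3 + 1/(-44) = -3 - 1/44 = -133/44 ≈ -3.0227)
Y(j) = -133*√j/44
-38139 - Y((-74 + 16)/(-58 - 50)) = -38139 - (-133)*√((-74 + 16)/(-58 - 50))/44 = -38139 - (-133)*√(-58/(-108))/44 = -38139 - (-133)*√(-58*(-1/108))/44 = -38139 - (-133)*√(29/54)/44 = -38139 - (-133)*√174/18/44 = -38139 - (-133)*√174/792 = -38139 + 133*√174/792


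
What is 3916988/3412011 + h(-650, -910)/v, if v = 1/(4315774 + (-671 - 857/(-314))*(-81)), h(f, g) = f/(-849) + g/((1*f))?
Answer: 14346567889390068433/1515990607410 ≈ 9.4635e+6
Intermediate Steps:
h(f, g) = -f/849 + g/f (h(f, g) = f*(-1/849) + g/f = -f/849 + g/f)
v = 314/1372149833 (v = 1/(4315774 + (-671 - 857*(-1/314))*(-81)) = 1/(4315774 + (-671 + 857/314)*(-81)) = 1/(4315774 - 209837/314*(-81)) = 1/(4315774 + 16996797/314) = 1/(1372149833/314) = 314/1372149833 ≈ 2.2884e-7)
3916988/3412011 + h(-650, -910)/v = 3916988/3412011 + (-1/849*(-650) - 910/(-650))/(314/1372149833) = 3916988*(1/3412011) + (650/849 - 910*(-1/650))*(1372149833/314) = 3916988/3412011 + (650/849 + 7/5)*(1372149833/314) = 3916988/3412011 + (9193/4245)*(1372149833/314) = 3916988/3412011 + 12614173414769/1332930 = 14346567889390068433/1515990607410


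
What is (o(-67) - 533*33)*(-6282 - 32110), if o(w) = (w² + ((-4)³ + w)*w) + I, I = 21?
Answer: 165162384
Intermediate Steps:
o(w) = 21 + w² + w*(-64 + w) (o(w) = (w² + ((-4)³ + w)*w) + 21 = (w² + (-64 + w)*w) + 21 = (w² + w*(-64 + w)) + 21 = 21 + w² + w*(-64 + w))
(o(-67) - 533*33)*(-6282 - 32110) = ((21 - 64*(-67) + 2*(-67)²) - 533*33)*(-6282 - 32110) = ((21 + 4288 + 2*4489) - 17589)*(-38392) = ((21 + 4288 + 8978) - 17589)*(-38392) = (13287 - 17589)*(-38392) = -4302*(-38392) = 165162384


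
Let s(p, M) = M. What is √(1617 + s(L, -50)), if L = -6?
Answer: √1567 ≈ 39.585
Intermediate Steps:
√(1617 + s(L, -50)) = √(1617 - 50) = √1567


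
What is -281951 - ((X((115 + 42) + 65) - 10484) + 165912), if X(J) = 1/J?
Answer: -97098139/222 ≈ -4.3738e+5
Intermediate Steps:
-281951 - ((X((115 + 42) + 65) - 10484) + 165912) = -281951 - ((1/((115 + 42) + 65) - 10484) + 165912) = -281951 - ((1/(157 + 65) - 10484) + 165912) = -281951 - ((1/222 - 10484) + 165912) = -281951 - (-2327447/222 + 165912) = -281951 - 1*34505017/222 = -281951 - 34505017/222 = -97098139/222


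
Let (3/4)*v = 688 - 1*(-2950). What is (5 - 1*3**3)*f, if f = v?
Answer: -320144/3 ≈ -1.0671e+5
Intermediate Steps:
v = 14552/3 (v = 4*(688 - 1*(-2950))/3 = 4*(688 + 2950)/3 = (4/3)*3638 = 14552/3 ≈ 4850.7)
f = 14552/3 ≈ 4850.7
(5 - 1*3**3)*f = (5 - 1*3**3)*(14552/3) = (5 - 1*27)*(14552/3) = (5 - 27)*(14552/3) = -22*14552/3 = -320144/3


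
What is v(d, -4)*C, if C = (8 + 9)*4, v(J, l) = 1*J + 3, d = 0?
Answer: 204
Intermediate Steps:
v(J, l) = 3 + J (v(J, l) = J + 3 = 3 + J)
C = 68 (C = 17*4 = 68)
v(d, -4)*C = (3 + 0)*68 = 3*68 = 204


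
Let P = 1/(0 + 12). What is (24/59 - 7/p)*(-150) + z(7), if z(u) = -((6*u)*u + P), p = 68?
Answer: -4088137/12036 ≈ -339.66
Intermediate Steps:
P = 1/12 ≈ 0.083333
z(u) = -1/12 - 6*u² (z(u) = -((6*u)*u + 1/12) = -(6*u² + 1/12) = -(1/12 + 6*u²) = -1/12 - 6*u²)
(24/59 - 7/p)*(-150) + z(7) = (24/59 - 7/68)*(-150) + (-1/12 - 6*7²) = (24*(1/59) - 7*1/68)*(-150) + (-1/12 - 6*49) = (24/59 - 7/68)*(-150) + (-1/12 - 294) = (1219/4012)*(-150) - 3529/12 = -91425/2006 - 3529/12 = -4088137/12036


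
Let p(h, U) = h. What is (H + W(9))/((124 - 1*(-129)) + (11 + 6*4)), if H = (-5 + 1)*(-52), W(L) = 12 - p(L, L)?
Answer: 211/288 ≈ 0.73264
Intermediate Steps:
W(L) = 12 - L
H = 208 (H = -4*(-52) = 208)
(H + W(9))/((124 - 1*(-129)) + (11 + 6*4)) = (208 + (12 - 1*9))/((124 - 1*(-129)) + (11 + 6*4)) = (208 + (12 - 9))/((124 + 129) + (11 + 24)) = (208 + 3)/(253 + 35) = 211/288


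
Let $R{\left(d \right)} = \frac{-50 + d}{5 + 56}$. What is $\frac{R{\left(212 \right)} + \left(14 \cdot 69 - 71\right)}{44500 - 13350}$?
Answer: $\frac{54757}{1900150} \approx 0.028817$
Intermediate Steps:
$R{\left(d \right)} = - \frac{50}{61} + \frac{d}{61}$ ($R{\left(d \right)} = \frac{-50 + d}{61} = \left(-50 + d\right) \frac{1}{61} = - \frac{50}{61} + \frac{d}{61}$)
$\frac{R{\left(212 \right)} + \left(14 \cdot 69 - 71\right)}{44500 - 13350} = \frac{\left(- \frac{50}{61} + \frac{1}{61} \cdot 212\right) + \left(14 \cdot 69 - 71\right)}{44500 - 13350} = \frac{\left(- \frac{50}{61} + \frac{212}{61}\right) + \left(966 - 71\right)}{31150} = \left(\frac{162}{61} + 895\right) \frac{1}{31150} = \frac{54757}{61} \cdot \frac{1}{31150} = \frac{54757}{1900150}$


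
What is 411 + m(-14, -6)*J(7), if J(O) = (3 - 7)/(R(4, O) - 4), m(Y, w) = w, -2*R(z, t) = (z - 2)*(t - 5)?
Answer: 407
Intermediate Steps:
R(z, t) = -(-5 + t)*(-2 + z)/2 (R(z, t) = -(z - 2)*(t - 5)/2 = -(-2 + z)*(-5 + t)/2 = -(-5 + t)*(-2 + z)/2)
J(O) = -4/(1 - O) (J(O) = (3 - 7)/((-5 + O + (5/2)*4 - ½*O*4) - 4) = -4/((-5 + O + 10 - 2*O) - 4) = -4/((5 - O) - 4) = -4/(1 - O))
411 + m(-14, -6)*J(7) = 411 - 24/(-1 + 7) = 411 - 24/6 = 411 - 6*⅔ = 411 - 4 = 407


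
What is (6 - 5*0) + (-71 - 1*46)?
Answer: -111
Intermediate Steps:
(6 - 5*0) + (-71 - 1*46) = (6 + 0) + (-71 - 46) = 6 - 117 = -111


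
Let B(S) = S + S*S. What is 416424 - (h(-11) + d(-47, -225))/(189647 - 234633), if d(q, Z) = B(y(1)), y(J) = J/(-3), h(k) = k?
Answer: 168599250475/404874 ≈ 4.1642e+5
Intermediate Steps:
y(J) = -J/3 (y(J) = J*(-⅓) = -J/3)
B(S) = S + S²
d(q, Z) = -2/9 (d(q, Z) = (-⅓*1)*(1 - ⅓*1) = -(1 - ⅓)/3 = -⅓*⅔ = -2/9)
416424 - (h(-11) + d(-47, -225))/(189647 - 234633) = 416424 - (-11 - 2/9)/(189647 - 234633) = 416424 - (-101)/(9*(-44986)) = 416424 - (-101)*(-1)/(9*44986) = 416424 - 1*101/404874 = 416424 - 101/404874 = 168599250475/404874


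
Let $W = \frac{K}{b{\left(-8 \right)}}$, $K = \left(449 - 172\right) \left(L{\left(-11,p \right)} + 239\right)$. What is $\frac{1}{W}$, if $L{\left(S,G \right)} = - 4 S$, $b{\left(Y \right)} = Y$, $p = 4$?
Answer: $- \frac{8}{78391} \approx -0.00010205$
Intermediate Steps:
$K = 78391$ ($K = \left(449 - 172\right) \left(\left(-4\right) \left(-11\right) + 239\right) = 277 \left(44 + 239\right) = 277 \cdot 283 = 78391$)
$W = - \frac{78391}{8}$ ($W = \frac{78391}{-8} = 78391 \left(- \frac{1}{8}\right) = - \frac{78391}{8} \approx -9798.9$)
$\frac{1}{W} = \frac{1}{- \frac{78391}{8}} = - \frac{8}{78391}$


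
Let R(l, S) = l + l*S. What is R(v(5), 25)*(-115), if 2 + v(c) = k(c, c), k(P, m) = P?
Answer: -8970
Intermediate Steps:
v(c) = -2 + c
R(l, S) = l + S*l
R(v(5), 25)*(-115) = ((-2 + 5)*(1 + 25))*(-115) = (3*26)*(-115) = 78*(-115) = -8970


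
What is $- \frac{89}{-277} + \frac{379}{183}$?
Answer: $\frac{121270}{50691} \approx 2.3923$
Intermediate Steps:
$- \frac{89}{-277} + \frac{379}{183} = \left(-89\right) \left(- \frac{1}{277}\right) + 379 \cdot \frac{1}{183} = \frac{89}{277} + \frac{379}{183} = \frac{121270}{50691}$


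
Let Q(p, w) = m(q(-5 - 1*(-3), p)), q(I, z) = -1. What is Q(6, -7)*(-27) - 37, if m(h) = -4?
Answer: 71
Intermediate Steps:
Q(p, w) = -4
Q(6, -7)*(-27) - 37 = -4*(-27) - 37 = 108 - 37 = 71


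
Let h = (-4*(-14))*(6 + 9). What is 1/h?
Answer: 1/840 ≈ 0.0011905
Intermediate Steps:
h = 840 (h = 56*15 = 840)
1/h = 1/840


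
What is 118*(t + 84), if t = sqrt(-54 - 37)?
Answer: 9912 + 118*I*sqrt(91) ≈ 9912.0 + 1125.6*I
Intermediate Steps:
t = I*sqrt(91) (t = sqrt(-91) = I*sqrt(91) ≈ 9.5394*I)
118*(t + 84) = 118*(I*sqrt(91) + 84) = 118*(84 + I*sqrt(91)) = 9912 + 118*I*sqrt(91)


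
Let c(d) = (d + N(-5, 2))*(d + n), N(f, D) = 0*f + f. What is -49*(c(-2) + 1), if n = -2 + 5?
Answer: 294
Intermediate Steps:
N(f, D) = f (N(f, D) = 0 + f = f)
n = 3
c(d) = (-5 + d)*(3 + d) (c(d) = (d - 5)*(d + 3) = (-5 + d)*(3 + d))
-49*(c(-2) + 1) = -49*((-15 + (-2)² - 2*(-2)) + 1) = -49*((-15 + 4 + 4) + 1) = -49*(-7 + 1) = -49*(-6) = 294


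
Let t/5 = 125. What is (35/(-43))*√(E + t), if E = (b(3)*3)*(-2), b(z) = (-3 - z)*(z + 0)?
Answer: -35*√733/43 ≈ -22.037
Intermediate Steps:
b(z) = z*(-3 - z) (b(z) = (-3 - z)*z = z*(-3 - z))
t = 625 (t = 5*125 = 625)
E = 108 (E = (-1*3*(3 + 3)*3)*(-2) = (-1*3*6*3)*(-2) = -18*3*(-2) = -54*(-2) = 108)
(35/(-43))*√(E + t) = (35/(-43))*√(108 + 625) = (35*(-1/43))*√733 = -35*√733/43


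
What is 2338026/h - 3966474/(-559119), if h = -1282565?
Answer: 1260008655572/239035486745 ≈ 5.2712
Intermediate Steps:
2338026/h - 3966474/(-559119) = 2338026/(-1282565) - 3966474/(-559119) = 2338026*(-1/1282565) - 3966474*(-1/559119) = -2338026/1282565 + 1322158/186373 = 1260008655572/239035486745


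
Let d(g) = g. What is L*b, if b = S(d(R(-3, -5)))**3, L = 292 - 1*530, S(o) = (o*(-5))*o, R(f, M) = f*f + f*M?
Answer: 5685313536000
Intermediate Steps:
R(f, M) = f**2 + M*f
S(o) = -5*o**2 (S(o) = (-5*o)*o = -5*o**2)
L = -238 (L = 292 - 530 = -238)
b = -23887872000 (b = (-5*9*(-5 - 3)**2)**3 = (-5*(-3*(-8))**2)**3 = (-5*24**2)**3 = (-5*576)**3 = (-2880)**3 = -23887872000)
L*b = -238*(-23887872000) = 5685313536000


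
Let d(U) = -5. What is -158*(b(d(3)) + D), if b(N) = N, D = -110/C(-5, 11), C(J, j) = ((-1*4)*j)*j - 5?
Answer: 368930/489 ≈ 754.46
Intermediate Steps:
C(J, j) = -5 - 4*j² (C(J, j) = (-4*j)*j - 5 = -4*j² - 5 = -5 - 4*j²)
D = 110/489 (D = -110/(-5 - 4*11²) = -110/(-5 - 4*121) = -110/(-5 - 484) = -110/(-489) = -110*(-1/489) = 110/489 ≈ 0.22495)
-158*(b(d(3)) + D) = -158*(-5 + 110/489) = -158*(-2335/489) = 368930/489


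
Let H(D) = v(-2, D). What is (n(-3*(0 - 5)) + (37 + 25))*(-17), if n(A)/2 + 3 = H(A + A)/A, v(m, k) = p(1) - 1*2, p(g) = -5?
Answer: -14042/15 ≈ -936.13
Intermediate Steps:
v(m, k) = -7 (v(m, k) = -5 - 1*2 = -5 - 2 = -7)
H(D) = -7
n(A) = -6 - 14/A (n(A) = -6 + 2*(-7/A) = -6 - 14/A)
(n(-3*(0 - 5)) + (37 + 25))*(-17) = ((-6 - 14*(-1/(3*(0 - 5)))) + (37 + 25))*(-17) = ((-6 - 14/((-3*(-5)))) + 62)*(-17) = ((-6 - 14/15) + 62)*(-17) = (-104/15 + 62)*(-17) = (826/15)*(-17) = -14042/15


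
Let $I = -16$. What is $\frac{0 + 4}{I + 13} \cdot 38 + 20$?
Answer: $- \frac{92}{3} \approx -30.667$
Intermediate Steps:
$\frac{0 + 4}{I + 13} \cdot 38 + 20 = \frac{0 + 4}{-16 + 13} \cdot 38 + 20 = \frac{4}{-3} \cdot 38 + 20 = 4 \left(- \frac{1}{3}\right) 38 + 20 = \left(- \frac{4}{3}\right) 38 + 20 = - \frac{152}{3} + 20 = - \frac{92}{3}$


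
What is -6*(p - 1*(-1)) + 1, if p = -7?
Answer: 37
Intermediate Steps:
-6*(p - 1*(-1)) + 1 = -6*(-7 - 1*(-1)) + 1 = -6*(-7 + 1) + 1 = -6*(-6) + 1 = 36 + 1 = 37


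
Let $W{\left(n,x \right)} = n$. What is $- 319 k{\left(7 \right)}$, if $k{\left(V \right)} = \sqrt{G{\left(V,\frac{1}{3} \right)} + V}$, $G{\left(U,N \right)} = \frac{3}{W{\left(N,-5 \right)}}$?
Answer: $-1276$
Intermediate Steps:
$G{\left(U,N \right)} = \frac{3}{N}$
$k{\left(V \right)} = \sqrt{9 + V}$ ($k{\left(V \right)} = \sqrt{\frac{3}{\frac{1}{3}} + V} = \sqrt{3 \frac{1}{\frac{1}{3}} + V} = \sqrt{3 \cdot 3 + V} = \sqrt{9 + V}$)
$- 319 k{\left(7 \right)} = - 319 \sqrt{9 + 7} = - 319 \sqrt{16} = \left(-319\right) 4 = -1276$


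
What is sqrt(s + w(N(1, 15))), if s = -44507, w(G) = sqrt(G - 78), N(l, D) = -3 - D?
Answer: sqrt(-44507 + 4*I*sqrt(6)) ≈ 0.023 + 210.97*I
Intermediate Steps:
w(G) = sqrt(-78 + G)
sqrt(s + w(N(1, 15))) = sqrt(-44507 + sqrt(-78 + (-3 - 1*15))) = sqrt(-44507 + sqrt(-78 + (-3 - 15))) = sqrt(-44507 + sqrt(-78 - 18)) = sqrt(-44507 + sqrt(-96)) = sqrt(-44507 + 4*I*sqrt(6))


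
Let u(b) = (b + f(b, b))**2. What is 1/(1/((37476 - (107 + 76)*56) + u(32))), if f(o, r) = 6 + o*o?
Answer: 1155072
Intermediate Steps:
f(o, r) = 6 + o**2
u(b) = (6 + b + b**2)**2 (u(b) = (b + (6 + b**2))**2 = (6 + b + b**2)**2)
1/(1/((37476 - (107 + 76)*56) + u(32))) = 1/(1/((37476 - (107 + 76)*56) + (6 + 32 + 32**2)**2)) = 1/(1/((37476 - 183*56) + (6 + 32 + 1024)**2)) = 1/(1/((37476 - 1*10248) + 1062**2)) = 1/(1/((37476 - 10248) + 1127844)) = 1/(1/(27228 + 1127844)) = 1/(1/1155072) = 1155072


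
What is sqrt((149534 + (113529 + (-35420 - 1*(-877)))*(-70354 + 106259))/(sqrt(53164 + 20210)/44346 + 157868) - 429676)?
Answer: 2*sqrt(-720577587524196 - 107419*sqrt(73374))/sqrt(7000814328 + sqrt(73374)) ≈ 641.65*I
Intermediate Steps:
sqrt((149534 + (113529 + (-35420 - 1*(-877)))*(-70354 + 106259))/(sqrt(53164 + 20210)/44346 + 157868) - 429676) = sqrt((149534 + (113529 + (-35420 + 877))*35905)/(sqrt(73374)*(1/44346) + 157868) - 429676) = sqrt((149534 + (113529 - 34543)*35905)/(sqrt(73374)/44346 + 157868) - 429676) = sqrt((149534 + 78986*35905)/(157868 + sqrt(73374)/44346) - 429676) = sqrt((149534 + 2835992330)/(157868 + sqrt(73374)/44346) - 429676) = sqrt(2836141864/(157868 + sqrt(73374)/44346) - 429676) = sqrt(-429676 + 2836141864/(157868 + sqrt(73374)/44346))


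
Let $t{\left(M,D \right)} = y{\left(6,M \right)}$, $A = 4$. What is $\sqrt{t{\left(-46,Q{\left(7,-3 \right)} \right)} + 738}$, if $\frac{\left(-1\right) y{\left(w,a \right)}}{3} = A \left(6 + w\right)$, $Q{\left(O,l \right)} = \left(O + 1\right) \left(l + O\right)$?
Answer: $3 \sqrt{66} \approx 24.372$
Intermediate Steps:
$Q{\left(O,l \right)} = \left(1 + O\right) \left(O + l\right)$
$y{\left(w,a \right)} = -72 - 12 w$ ($y{\left(w,a \right)} = - 3 \cdot 4 \left(6 + w\right) = - 3 \left(24 + 4 w\right) = -72 - 12 w$)
$t{\left(M,D \right)} = -144$ ($t{\left(M,D \right)} = -72 - 72 = -144$)
$\sqrt{t{\left(-46,Q{\left(7,-3 \right)} \right)} + 738} = \sqrt{-144 + 738} = \sqrt{594} = 3 \sqrt{66}$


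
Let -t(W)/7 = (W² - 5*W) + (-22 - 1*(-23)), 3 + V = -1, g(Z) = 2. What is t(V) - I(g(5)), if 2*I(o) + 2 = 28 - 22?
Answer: -261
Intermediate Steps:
V = -4 (V = -3 - 1 = -4)
t(W) = -7 - 7*W² + 35*W (t(W) = -7*((W² - 5*W) + (-22 - 1*(-23))) = -7*((W² - 5*W) + (-22 + 23)) = -7*((W² - 5*W) + 1) = -7*(1 + W² - 5*W) = -7 - 7*W² + 35*W)
I(o) = 2 (I(o) = -1 + (28 - 22)/2 = -1 + (½)*6 = -1 + 3 = 2)
t(V) - I(g(5)) = (-7 - 7*(-4)² + 35*(-4)) - 1*2 = (-7 - 7*16 - 140) - 2 = (-7 - 112 - 140) - 2 = -259 - 2 = -261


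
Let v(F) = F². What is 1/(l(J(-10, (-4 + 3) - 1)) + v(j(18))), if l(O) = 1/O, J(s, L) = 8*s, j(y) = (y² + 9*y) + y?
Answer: 80/20321279 ≈ 3.9368e-6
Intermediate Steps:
j(y) = y² + 10*y
1/(l(J(-10, (-4 + 3) - 1)) + v(j(18))) = 1/(1/(8*(-10)) + (18*(10 + 18))²) = 1/(1/(-80) + (18*28)²) = 1/(-1/80 + 504²) = 1/(-1/80 + 254016) = 1/(20321279/80) = 80/20321279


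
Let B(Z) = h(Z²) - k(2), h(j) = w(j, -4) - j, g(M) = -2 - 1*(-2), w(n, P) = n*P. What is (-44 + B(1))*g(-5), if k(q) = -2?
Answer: 0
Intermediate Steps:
w(n, P) = P*n
g(M) = 0 (g(M) = -2 + 2 = 0)
h(j) = -5*j (h(j) = -4*j - j = -5*j)
B(Z) = 2 - 5*Z² (B(Z) = -5*Z² - 1*(-2) = -5*Z² + 2 = 2 - 5*Z²)
(-44 + B(1))*g(-5) = (-44 + (2 - 5*1²))*0 = (-44 + (2 - 5*1))*0 = (-44 + (2 - 5))*0 = (-44 - 3)*0 = -47*0 = 0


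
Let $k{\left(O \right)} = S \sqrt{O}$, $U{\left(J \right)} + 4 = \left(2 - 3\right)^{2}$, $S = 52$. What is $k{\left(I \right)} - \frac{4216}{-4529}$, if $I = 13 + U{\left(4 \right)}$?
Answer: $\frac{4216}{4529} + 52 \sqrt{10} \approx 165.37$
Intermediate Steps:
$U{\left(J \right)} = -3$ ($U{\left(J \right)} = -4 + \left(2 - 3\right)^{2} = -4 + \left(-1\right)^{2} = -4 + 1 = -3$)
$I = 10$ ($I = 13 - 3 = 10$)
$k{\left(O \right)} = 52 \sqrt{O}$
$k{\left(I \right)} - \frac{4216}{-4529} = 52 \sqrt{10} - \frac{4216}{-4529} = 52 \sqrt{10} - 4216 \left(- \frac{1}{4529}\right) = 52 \sqrt{10} - - \frac{4216}{4529} = 52 \sqrt{10} + \frac{4216}{4529} = \frac{4216}{4529} + 52 \sqrt{10}$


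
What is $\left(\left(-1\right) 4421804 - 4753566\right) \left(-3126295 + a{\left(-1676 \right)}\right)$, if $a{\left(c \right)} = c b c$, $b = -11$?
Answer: $312192248686470$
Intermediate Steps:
$a{\left(c \right)} = - 11 c^{2}$ ($a{\left(c \right)} = c \left(-11\right) c = - 11 c c = - 11 c^{2}$)
$\left(\left(-1\right) 4421804 - 4753566\right) \left(-3126295 + a{\left(-1676 \right)}\right) = \left(\left(-1\right) 4421804 - 4753566\right) \left(-3126295 - 11 \left(-1676\right)^{2}\right) = \left(-4421804 - 4753566\right) \left(-3126295 - 30898736\right) = - 9175370 \left(-3126295 - 30898736\right) = \left(-9175370\right) \left(-34025031\right) = 312192248686470$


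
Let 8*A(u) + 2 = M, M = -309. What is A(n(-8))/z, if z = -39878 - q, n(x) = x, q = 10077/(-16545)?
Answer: 1715165/1759390488 ≈ 0.00097486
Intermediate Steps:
q = -3359/5515 (q = 10077*(-1/16545) = -3359/5515 ≈ -0.60907)
A(u) = -311/8 (A(u) = -¼ + (⅛)*(-309) = -¼ - 309/8 = -311/8)
z = -219923811/5515 (z = -39878 - 1*(-3359/5515) = -39878 + 3359/5515 = -219923811/5515 ≈ -39877.)
A(n(-8))/z = -311/(8*(-219923811/5515)) = -311/8*(-5515/219923811) = 1715165/1759390488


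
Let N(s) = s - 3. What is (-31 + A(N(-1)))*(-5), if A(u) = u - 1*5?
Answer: 200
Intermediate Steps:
N(s) = -3 + s
A(u) = -5 + u (A(u) = u - 5 = -5 + u)
(-31 + A(N(-1)))*(-5) = (-31 + (-5 + (-3 - 1)))*(-5) = (-31 + (-5 - 4))*(-5) = (-31 - 9)*(-5) = -40*(-5) = 200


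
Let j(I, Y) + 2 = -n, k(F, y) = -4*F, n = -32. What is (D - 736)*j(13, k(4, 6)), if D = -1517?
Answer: -67590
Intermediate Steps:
j(I, Y) = 30 (j(I, Y) = -2 - 1*(-32) = -2 + 32 = 30)
(D - 736)*j(13, k(4, 6)) = (-1517 - 736)*30 = -2253*30 = -67590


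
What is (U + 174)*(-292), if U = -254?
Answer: 23360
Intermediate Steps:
(U + 174)*(-292) = (-254 + 174)*(-292) = -80*(-292) = 23360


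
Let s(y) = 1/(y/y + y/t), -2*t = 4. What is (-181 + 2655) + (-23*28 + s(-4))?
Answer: 5491/3 ≈ 1830.3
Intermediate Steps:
t = -2 (t = -1/2*4 = -2)
s(y) = 1/(1 - y/2) (s(y) = 1/(y/y + y/(-2)) = 1/(1 + y*(-1/2)) = 1/(1 - y/2))
(-181 + 2655) + (-23*28 + s(-4)) = (-181 + 2655) + (-23*28 - 2/(-2 - 4)) = 2474 + (-644 - 2/(-6)) = 2474 + (-644 - 2*(-1/6)) = 2474 + (-644 + 1/3) = 2474 - 1931/3 = 5491/3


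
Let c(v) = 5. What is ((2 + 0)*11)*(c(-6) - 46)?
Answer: -902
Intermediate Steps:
((2 + 0)*11)*(c(-6) - 46) = ((2 + 0)*11)*(5 - 46) = (2*11)*(-41) = 22*(-41) = -902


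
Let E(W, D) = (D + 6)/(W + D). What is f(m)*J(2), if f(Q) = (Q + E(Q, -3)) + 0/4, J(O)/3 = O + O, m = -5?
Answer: -129/2 ≈ -64.500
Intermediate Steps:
E(W, D) = (6 + D)/(D + W)
J(O) = 6*O (J(O) = 3*(O + O) = 3*(2*O) = 6*O)
f(Q) = Q + 3/(-3 + Q) (f(Q) = (Q + (6 - 3)/(-3 + Q)) + 0/4 = (Q + 3/(-3 + Q)) + 0*(1/4) = (Q + 3/(-3 + Q)) + 0 = Q + 3/(-3 + Q))
f(m)*J(2) = ((3 - 5*(-3 - 5))/(-3 - 5))*(6*2) = ((3 - 5*(-8))/(-8))*12 = -(3 + 40)/8*12 = -1/8*43*12 = -43/8*12 = -129/2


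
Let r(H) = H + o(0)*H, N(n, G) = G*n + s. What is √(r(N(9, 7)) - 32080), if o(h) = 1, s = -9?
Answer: 2*I*√7993 ≈ 178.81*I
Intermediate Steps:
N(n, G) = -9 + G*n (N(n, G) = G*n - 9 = -9 + G*n)
r(H) = 2*H (r(H) = H + 1*H = H + H = 2*H)
√(r(N(9, 7)) - 32080) = √(2*(-9 + 7*9) - 32080) = √(2*(-9 + 63) - 32080) = √(2*54 - 32080) = √(108 - 32080) = √(-31972) = 2*I*√7993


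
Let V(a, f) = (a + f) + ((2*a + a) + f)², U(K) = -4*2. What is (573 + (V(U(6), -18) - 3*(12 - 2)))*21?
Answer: 47901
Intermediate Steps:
U(K) = -8
V(a, f) = a + f + (f + 3*a)² (V(a, f) = (a + f) + (3*a + f)² = (a + f) + (f + 3*a)² = a + f + (f + 3*a)²)
(573 + (V(U(6), -18) - 3*(12 - 2)))*21 = (573 + ((-8 - 18 + (-18 + 3*(-8))²) - 3*(12 - 2)))*21 = (573 + ((-8 - 18 + (-18 - 24)²) - 3*10))*21 = (573 + ((-8 - 18 + (-42)²) - 30))*21 = (573 + ((-8 - 18 + 1764) - 30))*21 = (573 + (1738 - 30))*21 = (573 + 1708)*21 = 2281*21 = 47901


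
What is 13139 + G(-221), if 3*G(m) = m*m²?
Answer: -10754444/3 ≈ -3.5848e+6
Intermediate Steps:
G(m) = m³/3 (G(m) = (m*m²)/3 = m³/3)
13139 + G(-221) = 13139 + (⅓)*(-221)³ = 13139 + (⅓)*(-10793861) = 13139 - 10793861/3 = -10754444/3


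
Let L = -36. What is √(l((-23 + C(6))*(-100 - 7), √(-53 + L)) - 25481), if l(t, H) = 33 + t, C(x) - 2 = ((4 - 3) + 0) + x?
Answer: 5*I*√958 ≈ 154.76*I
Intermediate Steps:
C(x) = 3 + x (C(x) = 2 + (((4 - 3) + 0) + x) = 2 + ((1 + 0) + x) = 2 + (1 + x) = 3 + x)
√(l((-23 + C(6))*(-100 - 7), √(-53 + L)) - 25481) = √((33 + (-23 + (3 + 6))*(-100 - 7)) - 25481) = √((33 + (-23 + 9)*(-107)) - 25481) = √((33 - 14*(-107)) - 25481) = √((33 + 1498) - 25481) = √(1531 - 25481) = √(-23950) = 5*I*√958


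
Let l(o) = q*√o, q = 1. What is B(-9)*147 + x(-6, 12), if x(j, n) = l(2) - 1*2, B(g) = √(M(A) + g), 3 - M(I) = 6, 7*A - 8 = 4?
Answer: -2 + √2 + 294*I*√3 ≈ -0.58579 + 509.22*I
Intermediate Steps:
A = 12/7 (A = 8/7 + (⅐)*4 = 8/7 + 4/7 = 12/7 ≈ 1.7143)
l(o) = √o (l(o) = 1*√o = √o)
M(I) = -3 (M(I) = 3 - 1*6 = 3 - 6 = -3)
B(g) = √(-3 + g)
x(j, n) = -2 + √2 (x(j, n) = √2 - 1*2 = √2 - 2 = -2 + √2)
B(-9)*147 + x(-6, 12) = √(-3 - 9)*147 + (-2 + √2) = √(-12)*147 + (-2 + √2) = (2*I*√3)*147 + (-2 + √2) = 294*I*√3 + (-2 + √2) = -2 + √2 + 294*I*√3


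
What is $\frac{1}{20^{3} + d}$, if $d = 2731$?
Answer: $\frac{1}{10731} \approx 9.3188 \cdot 10^{-5}$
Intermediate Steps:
$\frac{1}{20^{3} + d} = \frac{1}{20^{3} + 2731} = \frac{1}{8000 + 2731} = \frac{1}{10731}$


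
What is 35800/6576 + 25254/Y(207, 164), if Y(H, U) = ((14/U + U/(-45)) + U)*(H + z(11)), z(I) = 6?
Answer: 213635087815/34551879774 ≈ 6.1830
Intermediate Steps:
Y(H, U) = (6 + H)*(14/U + 44*U/45) (Y(H, U) = ((14/U + U/(-45)) + U)*(H + 6) = ((14/U + U*(-1/45)) + U)*(6 + H) = ((14/U - U/45) + U)*(6 + H) = (14/U + 44*U/45)*(6 + H) = (6 + H)*(14/U + 44*U/45))
35800/6576 + 25254/Y(207, 164) = 35800/6576 + 25254/(((2/45)*(1890 + 315*207 + 22*164²*(6 + 207))/164)) = 35800*(1/6576) + 25254/(((2/45)*(1/164)*(1890 + 65205 + 22*26896*213))) = 4475/822 + 25254/(((2/45)*(1/164)*(1890 + 65205 + 126034656))) = 4475/822 + 25254/(((2/45)*(1/164)*126101751)) = 4475/822 + 25254/(42033917/1230) = 4475/822 + 25254*(1230/42033917) = 4475/822 + 31062420/42033917 = 213635087815/34551879774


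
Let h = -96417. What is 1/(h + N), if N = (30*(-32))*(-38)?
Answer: -1/59937 ≈ -1.6684e-5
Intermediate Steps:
N = 36480 (N = -960*(-38) = 36480)
1/(h + N) = 1/(-96417 + 36480) = 1/(-59937) = -1/59937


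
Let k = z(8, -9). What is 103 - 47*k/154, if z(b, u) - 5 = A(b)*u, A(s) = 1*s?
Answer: 19011/154 ≈ 123.45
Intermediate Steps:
A(s) = s
z(b, u) = 5 + b*u
k = -67 (k = 5 + 8*(-9) = 5 - 72 = -67)
103 - 47*k/154 = 103 - (-3149)/154 = 103 - 47*(-67/154) = 103 + 3149/154 = 19011/154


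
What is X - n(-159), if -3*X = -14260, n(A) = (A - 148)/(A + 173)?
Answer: 200561/42 ≈ 4775.3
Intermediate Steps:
n(A) = (-148 + A)/(173 + A)
X = 14260/3 (X = -⅓*(-14260) = 14260/3 ≈ 4753.3)
X - n(-159) = 14260/3 - (-148 - 159)/(173 - 159) = 14260/3 - (-307)/14 = 14260/3 - 1*(-307/14) = 14260/3 + 307/14 = 200561/42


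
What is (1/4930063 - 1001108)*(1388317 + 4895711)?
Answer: -31014980498316326484/4930063 ≈ -6.2910e+12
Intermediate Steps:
(1/4930063 - 1001108)*(1388317 + 4895711) = (1/4930063 - 1001108)*6284028 = -4935525509803/4930063*6284028 = -31014980498316326484/4930063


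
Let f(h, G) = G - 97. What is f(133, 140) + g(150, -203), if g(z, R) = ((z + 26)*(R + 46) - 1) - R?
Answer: -27387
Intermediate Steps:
f(h, G) = -97 + G
g(z, R) = -1 - R + (26 + z)*(46 + R) (g(z, R) = ((26 + z)*(46 + R) - 1) - R = (-1 + (26 + z)*(46 + R)) - R = -1 - R + (26 + z)*(46 + R))
f(133, 140) + g(150, -203) = (-97 + 140) + (1195 + 25*(-203) + 46*150 - 203*150) = 43 + (1195 - 5075 + 6900 - 30450) = 43 - 27430 = -27387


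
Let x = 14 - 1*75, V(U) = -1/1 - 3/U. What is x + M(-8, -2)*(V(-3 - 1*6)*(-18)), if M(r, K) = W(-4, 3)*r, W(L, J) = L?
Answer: 323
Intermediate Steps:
V(U) = -1 - 3/U (V(U) = -1*1 - 3/U = -1 - 3/U)
x = -61 (x = 14 - 75 = -61)
M(r, K) = -4*r
x + M(-8, -2)*(V(-3 - 1*6)*(-18)) = -61 + (-4*(-8))*(((-3 - (-3 - 1*6))/(-3 - 1*6))*(-18)) = -61 + 32*(((-3 - (-3 - 6))/(-3 - 6))*(-18)) = -61 + 32*(((-3 - 1*(-9))/(-9))*(-18)) = -61 + 32*(-(-3 + 9)/9*(-18)) = -61 + 32*(-1/9*6*(-18)) = -61 + 32*(-2/3*(-18)) = -61 + 32*12 = -61 + 384 = 323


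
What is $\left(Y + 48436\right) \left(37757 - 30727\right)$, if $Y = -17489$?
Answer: $217557410$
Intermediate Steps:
$\left(Y + 48436\right) \left(37757 - 30727\right) = \left(-17489 + 48436\right) \left(37757 - 30727\right) = 30947 \cdot 7030 = 217557410$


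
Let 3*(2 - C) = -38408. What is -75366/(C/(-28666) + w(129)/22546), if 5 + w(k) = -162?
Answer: 73063979746164/440221855 ≈ 1.6597e+5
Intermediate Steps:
C = 38414/3 (C = 2 - ⅓*(-38408) = 2 + 38408/3 = 38414/3 ≈ 12805.)
w(k) = -167 (w(k) = -5 - 162 = -167)
-75366/(C/(-28666) + w(129)/22546) = -75366/((38414/3)/(-28666) - 167/22546) = -75366/((38414/3)*(-1/28666) - 167*1/22546) = -75366/(-19207/42999 - 167/22546) = -75366/(-440221855/969455454) = -75366*(-969455454/440221855) = 73063979746164/440221855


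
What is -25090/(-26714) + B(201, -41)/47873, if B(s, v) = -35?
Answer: 85728470/91348523 ≈ 0.93848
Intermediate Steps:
-25090/(-26714) + B(201, -41)/47873 = -25090/(-26714) - 35/47873 = -25090*(-1/26714) - 35*1/47873 = 12545/13357 - 5/6839 = 85728470/91348523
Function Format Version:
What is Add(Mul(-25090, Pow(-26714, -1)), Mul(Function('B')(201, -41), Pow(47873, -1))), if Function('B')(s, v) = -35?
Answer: Rational(85728470, 91348523) ≈ 0.93848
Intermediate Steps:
Add(Mul(-25090, Pow(-26714, -1)), Mul(Function('B')(201, -41), Pow(47873, -1))) = Add(Mul(-25090, Pow(-26714, -1)), Mul(-35, Pow(47873, -1))) = Add(Mul(-25090, Rational(-1, 26714)), Mul(-35, Rational(1, 47873))) = Add(Rational(12545, 13357), Rational(-5, 6839)) = Rational(85728470, 91348523)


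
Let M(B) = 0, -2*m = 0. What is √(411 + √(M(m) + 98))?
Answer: √(411 + 7*√2) ≈ 20.516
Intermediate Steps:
m = 0 (m = -½*0 = 0)
√(411 + √(M(m) + 98)) = √(411 + √(0 + 98)) = √(411 + √98) = √(411 + 7*√2)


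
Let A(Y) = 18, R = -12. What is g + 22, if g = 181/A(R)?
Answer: 577/18 ≈ 32.056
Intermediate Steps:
g = 181/18 ≈ 10.056
g + 22 = 181/18 + 22 = 577/18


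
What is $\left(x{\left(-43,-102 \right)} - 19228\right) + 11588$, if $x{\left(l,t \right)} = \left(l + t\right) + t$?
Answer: $-7887$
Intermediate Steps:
$x{\left(l,t \right)} = l + 2 t$
$\left(x{\left(-43,-102 \right)} - 19228\right) + 11588 = \left(\left(-43 + 2 \left(-102\right)\right) - 19228\right) + 11588 = \left(\left(-43 - 204\right) - 19228\right) + 11588 = \left(-247 - 19228\right) + 11588 = -19475 + 11588 = -7887$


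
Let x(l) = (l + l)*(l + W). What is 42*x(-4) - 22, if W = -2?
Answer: 1994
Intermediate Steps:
x(l) = 2*l*(-2 + l) (x(l) = (l + l)*(l - 2) = (2*l)*(-2 + l) = 2*l*(-2 + l))
42*x(-4) - 22 = 42*(2*(-4)*(-2 - 4)) - 22 = 42*(2*(-4)*(-6)) - 22 = 42*48 - 22 = 2016 - 22 = 1994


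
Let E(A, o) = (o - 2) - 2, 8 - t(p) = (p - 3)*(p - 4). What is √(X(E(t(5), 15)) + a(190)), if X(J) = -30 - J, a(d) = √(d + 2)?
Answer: √(-41 + 8*√3) ≈ 5.21*I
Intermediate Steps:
a(d) = √(2 + d)
t(p) = 8 - (-4 + p)*(-3 + p) (t(p) = 8 - (p - 3)*(p - 4) = 8 - (-3 + p)*(-4 + p) = 8 - (-4 + p)*(-3 + p))
E(A, o) = -4 + o (E(A, o) = (-2 + o) - 2 = -4 + o)
√(X(E(t(5), 15)) + a(190)) = √((-30 - (-4 + 15)) + √(2 + 190)) = √((-30 - 1*11) + √192) = √((-30 - 11) + 8*√3) = √(-41 + 8*√3)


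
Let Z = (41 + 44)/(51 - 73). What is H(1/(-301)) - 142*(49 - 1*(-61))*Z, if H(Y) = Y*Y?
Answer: 5467770351/90601 ≈ 60350.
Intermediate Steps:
H(Y) = Y²
Z = -85/22 (Z = 85/(-22) = 85*(-1/22) = -85/22 ≈ -3.8636)
H(1/(-301)) - 142*(49 - 1*(-61))*Z = (1/(-301))² - 142*(49 - 1*(-61))*(-85)/22 = (-1/301)² - 142*(49 + 61)*(-85)/22 = 1/90601 - 142*110*(-85)/22 = 1/90601 - 15620*(-85)/22 = 1/90601 - 1*(-60350) = 1/90601 + 60350 = 5467770351/90601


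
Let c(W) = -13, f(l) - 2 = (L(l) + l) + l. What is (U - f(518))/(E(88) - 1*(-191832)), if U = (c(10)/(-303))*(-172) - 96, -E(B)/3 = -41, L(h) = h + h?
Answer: -659746/58162365 ≈ -0.011343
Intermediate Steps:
L(h) = 2*h
f(l) = 2 + 4*l (f(l) = 2 + ((2*l + l) + l) = 2 + (3*l + l) = 2 + 4*l)
E(B) = 123 (E(B) = -3*(-41) = 123)
U = -31324/303 (U = -13/(-303)*(-172) - 96 = -13*(-1/303)*(-172) - 96 = (13/303)*(-172) - 96 = -2236/303 - 96 = -31324/303 ≈ -103.38)
(U - f(518))/(E(88) - 1*(-191832)) = (-31324/303 - (2 + 4*518))/(123 - 1*(-191832)) = (-31324/303 - (2 + 2072))/(123 + 191832) = (-31324/303 - 1*2074)/191955 = (-31324/303 - 2074)*(1/191955) = -659746/303*1/191955 = -659746/58162365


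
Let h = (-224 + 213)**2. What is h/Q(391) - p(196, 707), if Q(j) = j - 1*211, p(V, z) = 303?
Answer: -54419/180 ≈ -302.33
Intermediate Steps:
h = 121 (h = (-11)**2 = 121)
Q(j) = -211 + j (Q(j) = j - 211 = -211 + j)
h/Q(391) - p(196, 707) = 121/(-211 + 391) - 1*303 = 121/180 - 303 = -54419/180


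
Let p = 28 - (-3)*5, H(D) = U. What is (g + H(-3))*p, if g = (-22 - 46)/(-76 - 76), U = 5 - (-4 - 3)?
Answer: 20339/38 ≈ 535.24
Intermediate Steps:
U = 12 (U = 5 - 1*(-7) = 5 + 7 = 12)
H(D) = 12
g = 17/38 (g = -68/(-152) = -68*(-1/152) = 17/38 ≈ 0.44737)
p = 43 (p = 28 - 1*(-15) = 28 + 15 = 43)
(g + H(-3))*p = (17/38 + 12)*43 = (473/38)*43 = 20339/38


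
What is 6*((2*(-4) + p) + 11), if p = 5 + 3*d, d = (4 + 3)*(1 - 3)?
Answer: -204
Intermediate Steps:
d = -14 (d = 7*(-2) = -14)
p = -37 (p = 5 + 3*(-14) = 5 - 42 = -37)
6*((2*(-4) + p) + 11) = 6*((2*(-4) - 37) + 11) = 6*((-8 - 37) + 11) = 6*(-45 + 11) = 6*(-34) = -204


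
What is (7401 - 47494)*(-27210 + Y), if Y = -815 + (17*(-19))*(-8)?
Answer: 1020006013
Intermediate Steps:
Y = 1769 (Y = -815 - 323*(-8) = -815 + 2584 = 1769)
(7401 - 47494)*(-27210 + Y) = (7401 - 47494)*(-27210 + 1769) = -40093*(-25441) = 1020006013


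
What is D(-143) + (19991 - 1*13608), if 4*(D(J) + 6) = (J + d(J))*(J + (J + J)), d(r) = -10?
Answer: 91145/4 ≈ 22786.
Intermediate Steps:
D(J) = -6 + 3*J*(-10 + J)/4 (D(J) = -6 + ((J - 10)*(J + (J + J)))/4 = -6 + ((-10 + J)*(J + 2*J))/4 = -6 + ((-10 + J)*(3*J))/4 = -6 + (3*J*(-10 + J))/4 = -6 + 3*J*(-10 + J)/4)
D(-143) + (19991 - 1*13608) = (-6 - 15/2*(-143) + (¾)*(-143)²) + (19991 - 1*13608) = (-6 + 2145/2 + (¾)*20449) + (19991 - 13608) = (-6 + 2145/2 + 61347/4) + 6383 = 65613/4 + 6383 = 91145/4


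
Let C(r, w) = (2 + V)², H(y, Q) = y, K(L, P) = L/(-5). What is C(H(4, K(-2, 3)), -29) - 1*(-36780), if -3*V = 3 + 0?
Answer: 36781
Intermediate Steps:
K(L, P) = -L/5 (K(L, P) = L*(-⅕) = -L/5)
V = -1 (V = -(3 + 0)/3 = -⅓*3 = -1)
C(r, w) = 1 (C(r, w) = (2 - 1)² = 1² = 1)
C(H(4, K(-2, 3)), -29) - 1*(-36780) = 1 - 1*(-36780) = 1 + 36780 = 36781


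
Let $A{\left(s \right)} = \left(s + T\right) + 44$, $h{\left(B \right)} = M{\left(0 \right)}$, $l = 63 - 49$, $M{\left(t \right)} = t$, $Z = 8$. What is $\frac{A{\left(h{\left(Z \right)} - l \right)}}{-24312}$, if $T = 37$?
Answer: $- \frac{67}{24312} \approx -0.0027558$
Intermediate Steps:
$l = 14$
$h{\left(B \right)} = 0$
$A{\left(s \right)} = 81 + s$ ($A{\left(s \right)} = \left(s + 37\right) + 44 = \left(37 + s\right) + 44 = 81 + s$)
$\frac{A{\left(h{\left(Z \right)} - l \right)}}{-24312} = \frac{81 + \left(0 - 14\right)}{-24312} = \left(81 + \left(0 - 14\right)\right) \left(- \frac{1}{24312}\right) = \left(81 - 14\right) \left(- \frac{1}{24312}\right) = 67 \left(- \frac{1}{24312}\right) = - \frac{67}{24312}$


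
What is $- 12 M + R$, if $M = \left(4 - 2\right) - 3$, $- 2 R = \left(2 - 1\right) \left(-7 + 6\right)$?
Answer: $\frac{25}{2} \approx 12.5$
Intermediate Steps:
$R = \frac{1}{2}$ ($R = - \frac{\left(2 - 1\right) \left(-7 + 6\right)}{2} = - \frac{1 \left(-1\right)}{2} = \left(- \frac{1}{2}\right) \left(-1\right) = \frac{1}{2} \approx 0.5$)
$M = -1$ ($M = 2 - 3 = -1$)
$- 12 M + R = \left(-12\right) \left(-1\right) + \frac{1}{2} = 12 + \frac{1}{2} = \frac{25}{2}$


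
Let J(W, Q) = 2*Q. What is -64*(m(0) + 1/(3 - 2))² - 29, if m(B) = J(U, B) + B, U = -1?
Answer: -93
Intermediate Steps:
m(B) = 3*B (m(B) = 2*B + B = 3*B)
-64*(m(0) + 1/(3 - 2))² - 29 = -64*(3*0 + 1/(3 - 2))² - 29 = -64*(0 + 1/1)² - 29 = -64*(0 + 1)² - 29 = -64*1² - 29 = -64*1 - 29 = -64 - 29 = -93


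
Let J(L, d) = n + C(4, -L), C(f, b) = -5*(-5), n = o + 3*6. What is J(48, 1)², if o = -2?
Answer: 1681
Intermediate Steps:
n = 16 (n = -2 + 3*6 = -2 + 18 = 16)
C(f, b) = 25
J(L, d) = 41 (J(L, d) = 16 + 25 = 41)
J(48, 1)² = 41² = 1681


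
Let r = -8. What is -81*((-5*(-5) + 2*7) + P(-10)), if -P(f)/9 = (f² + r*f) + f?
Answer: 120771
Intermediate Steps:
P(f) = -9*f² + 63*f (P(f) = -9*((f² - 8*f) + f) = -9*(f² - 7*f) = -9*f² + 63*f)
-81*((-5*(-5) + 2*7) + P(-10)) = -81*((-5*(-5) + 2*7) + 9*(-10)*(7 - 1*(-10))) = -81*((25 + 14) + 9*(-10)*(7 + 10)) = -81*(39 + 9*(-10)*17) = -81*(39 - 1530) = -81*(-1491) = 120771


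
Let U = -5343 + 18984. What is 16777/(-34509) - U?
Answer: -470754046/34509 ≈ -13641.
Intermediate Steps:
U = 13641
16777/(-34509) - U = 16777/(-34509) - 1*13641 = 16777*(-1/34509) - 13641 = -16777/34509 - 13641 = -470754046/34509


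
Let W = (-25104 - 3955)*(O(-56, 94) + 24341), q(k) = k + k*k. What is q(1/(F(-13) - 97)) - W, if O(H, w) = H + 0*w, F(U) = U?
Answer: 8538943561391/12100 ≈ 7.0570e+8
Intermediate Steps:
O(H, w) = H (O(H, w) = H + 0 = H)
q(k) = k + k**2
W = -705697815 (W = (-25104 - 3955)*(-56 + 24341) = -29059*24285 = -705697815)
q(1/(F(-13) - 97)) - W = (1 + 1/(-13 - 97))/(-13 - 97) - 1*(-705697815) = (1 + 1/(-110))/(-110) + 705697815 = -(1 - 1/110)/110 + 705697815 = -1/110*109/110 + 705697815 = -109/12100 + 705697815 = 8538943561391/12100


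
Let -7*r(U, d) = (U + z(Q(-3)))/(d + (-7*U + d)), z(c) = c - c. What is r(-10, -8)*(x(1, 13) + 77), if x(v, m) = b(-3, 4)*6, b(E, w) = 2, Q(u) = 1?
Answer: 445/189 ≈ 2.3545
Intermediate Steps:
z(c) = 0
x(v, m) = 12 (x(v, m) = 2*6 = 12)
r(U, d) = -U/(7*(-7*U + 2*d)) (r(U, d) = -(U + 0)/(7*(d + (-7*U + d))) = -U/(7*(d + (d - 7*U))) = -U/(7*(-7*U + 2*d)))
r(-10, -8)*(x(1, 13) + 77) = ((1/7)*(-10)/(-2*(-8) + 7*(-10)))*(12 + 77) = ((1/7)*(-10)/(16 - 70))*89 = ((1/7)*(-10)/(-54))*89 = ((1/7)*(-10)*(-1/54))*89 = (5/189)*89 = 445/189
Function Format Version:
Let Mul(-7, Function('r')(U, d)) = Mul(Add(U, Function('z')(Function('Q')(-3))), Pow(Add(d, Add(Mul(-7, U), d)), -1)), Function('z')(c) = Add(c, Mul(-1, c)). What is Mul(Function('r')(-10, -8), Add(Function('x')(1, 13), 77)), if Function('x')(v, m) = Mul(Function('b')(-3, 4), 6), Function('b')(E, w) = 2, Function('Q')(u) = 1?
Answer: Rational(445, 189) ≈ 2.3545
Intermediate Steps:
Function('z')(c) = 0
Function('x')(v, m) = 12 (Function('x')(v, m) = Mul(2, 6) = 12)
Function('r')(U, d) = Mul(Rational(-1, 7), U, Pow(Add(Mul(-7, U), Mul(2, d)), -1)) (Function('r')(U, d) = Mul(Rational(-1, 7), Mul(Add(U, 0), Pow(Add(d, Add(Mul(-7, U), d)), -1))) = Mul(Rational(-1, 7), Mul(U, Pow(Add(d, Add(d, Mul(-7, U))), -1))) = Mul(Rational(-1, 7), Mul(U, Pow(Add(Mul(-7, U), Mul(2, d)), -1))) = Mul(Rational(-1, 7), U, Pow(Add(Mul(-7, U), Mul(2, d)), -1)))
Mul(Function('r')(-10, -8), Add(Function('x')(1, 13), 77)) = Mul(Mul(Rational(1, 7), -10, Pow(Add(Mul(-2, -8), Mul(7, -10)), -1)), Add(12, 77)) = Mul(Mul(Rational(1, 7), -10, Pow(Add(16, -70), -1)), 89) = Mul(Mul(Rational(1, 7), -10, Pow(-54, -1)), 89) = Mul(Mul(Rational(1, 7), -10, Rational(-1, 54)), 89) = Mul(Rational(5, 189), 89) = Rational(445, 189)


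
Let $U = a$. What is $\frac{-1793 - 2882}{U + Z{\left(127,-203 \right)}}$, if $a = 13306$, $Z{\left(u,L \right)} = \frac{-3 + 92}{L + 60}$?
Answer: $- \frac{668525}{1902669} \approx -0.35136$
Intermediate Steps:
$Z{\left(u,L \right)} = \frac{89}{60 + L}$
$U = 13306$
$\frac{-1793 - 2882}{U + Z{\left(127,-203 \right)}} = \frac{-1793 - 2882}{13306 + \frac{89}{60 - 203}} = - \frac{4675}{13306 + \frac{89}{-143}} = - \frac{4675}{13306 + 89 \left(- \frac{1}{143}\right)} = - \frac{4675}{13306 - \frac{89}{143}} = - \frac{4675}{\frac{1902669}{143}} = \left(-4675\right) \frac{143}{1902669} = - \frac{668525}{1902669}$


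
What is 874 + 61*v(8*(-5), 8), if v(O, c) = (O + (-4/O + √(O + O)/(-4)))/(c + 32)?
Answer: 325261/400 - 61*I*√5/40 ≈ 813.15 - 3.41*I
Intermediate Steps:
v(O, c) = (O - 4/O - √2*√O/4)/(32 + c) (v(O, c) = (O + (-4/O + √(2*O)*(-¼)))/(32 + c) = (O + (-4/O + (√2*√O)*(-¼)))/(32 + c) = (O + (-4/O - √2*√O/4))/(32 + c) = (O - 4/O - √2*√O/4)/(32 + c))
874 + 61*v(8*(-5), 8) = 874 + 61*((-4 + (8*(-5))² - √2*(8*(-5))^(3/2)/4)/(((8*(-5)))*(32 + 8))) = 874 + 61*((-4 + (-40)² - √2*(-40)^(3/2)/4)/(-40*40)) = 874 + 61*(-1/40*1/40*(-4 + 1600 - √2*(-80*I*√10)/4)) = 874 + 61*(-1/40*1/40*(-4 + 1600 + 40*I*√5)) = 874 + 61*(-1/40*1/40*(1596 + 40*I*√5)) = 874 + 61*(-399/400 - I*√5/40) = 874 + (-24339/400 - 61*I*√5/40) = 325261/400 - 61*I*√5/40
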